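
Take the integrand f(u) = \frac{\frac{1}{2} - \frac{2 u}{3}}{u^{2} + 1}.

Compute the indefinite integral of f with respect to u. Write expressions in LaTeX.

Whatever form F(u) takes, F'(u) = f(u) is non-negotiable.
Check: d/du[- \frac{\log{\left(u^{2} + 1 \right)}}{3} + \frac{\operatorname{atan}{\left(u \right)}}{2}] = \frac{3 - 4 u}{6 u^{2} + 6}, which equals f(u).

F(u) = - \frac{\log{\left(u^{2} + 1 \right)}}{3} + \frac{\operatorname{atan}{\left(u \right)}}{2} + C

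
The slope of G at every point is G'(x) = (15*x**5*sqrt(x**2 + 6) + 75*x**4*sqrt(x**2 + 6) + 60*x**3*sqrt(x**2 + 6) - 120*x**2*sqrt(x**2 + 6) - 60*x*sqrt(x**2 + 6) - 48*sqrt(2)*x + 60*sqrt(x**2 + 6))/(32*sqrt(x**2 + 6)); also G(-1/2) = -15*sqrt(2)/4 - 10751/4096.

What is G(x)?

G(x) = (5*x**6 + 30*x**5 + 30*x**4 - 80*x**3 - 60*x**2 + 120*x - 96*sqrt(2)*sqrt(x**2 + 6) - 104)/64

Since d/dx undoes antidifferentiation here, G(x) must give back the stated G'(x).
A general antiderivative is -3*sqrt(x**2/2 + 3) - 5*(-x**2/4 - x/2 + 1/2)**3 + C.
The condition gives C = -15*sqrt(2)/4 - 10751/4096 - (-15*sqrt(2)/4 - 6655/4096) = -1.
So G(x) = (5*x**6 + 30*x**5 + 30*x**4 - 80*x**3 - 60*x**2 + 120*x - 96*sqrt(2)*sqrt(x**2 + 6) - 104)/64.
Check: d/dx[(5*x**6 + 30*x**5 + 30*x**4 - 80*x**3 - 60*x**2 + 120*x - 96*sqrt(2)*sqrt(x**2 + 6) - 104)/64] = (15*x**5*sqrt(x**2 + 6) + 75*x**4*sqrt(x**2 + 6) + 60*x**3*sqrt(x**2 + 6) - 120*x**2*sqrt(x**2 + 6) - 60*x*sqrt(x**2 + 6) - 48*sqrt(2)*x + 60*sqrt(x**2 + 6))/(32*sqrt(x**2 + 6)) = G'(x).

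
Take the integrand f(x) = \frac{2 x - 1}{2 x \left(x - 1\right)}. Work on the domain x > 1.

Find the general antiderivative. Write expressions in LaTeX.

Factor the denominator (2 x \left(x - 1\right)) and decompose: f = \frac{1}{2 \left(x - 1\right)} + \frac{1}{2 x}; each piece integrates to a log, atan, or power term.
Check: d/dx[\frac{\log{\left(x^{2} - x \right)}}{2}] = \frac{2 x - 1}{2 x^{2} - 2 x}, which equals f(x).

F(x) = \frac{\log{\left(x^{2} - x \right)}}{2} + C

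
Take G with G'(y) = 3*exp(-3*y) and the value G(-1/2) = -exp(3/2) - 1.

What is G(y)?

Check a candidate G(y) by differentiating: d/dy[G] must match the given G'(y).
A general antiderivative is -exp(-3*y) + C.
The condition gives C = -exp(3/2) - 1 - (-exp(3/2)) = -1.
So G(y) = (-exp(3*y) - 1)*exp(-3*y).
Check: d/dy[(-exp(3*y) - 1)*exp(-3*y)] = 3*exp(-3*y) = G'(y).

G(y) = (-exp(3*y) - 1)*exp(-3*y)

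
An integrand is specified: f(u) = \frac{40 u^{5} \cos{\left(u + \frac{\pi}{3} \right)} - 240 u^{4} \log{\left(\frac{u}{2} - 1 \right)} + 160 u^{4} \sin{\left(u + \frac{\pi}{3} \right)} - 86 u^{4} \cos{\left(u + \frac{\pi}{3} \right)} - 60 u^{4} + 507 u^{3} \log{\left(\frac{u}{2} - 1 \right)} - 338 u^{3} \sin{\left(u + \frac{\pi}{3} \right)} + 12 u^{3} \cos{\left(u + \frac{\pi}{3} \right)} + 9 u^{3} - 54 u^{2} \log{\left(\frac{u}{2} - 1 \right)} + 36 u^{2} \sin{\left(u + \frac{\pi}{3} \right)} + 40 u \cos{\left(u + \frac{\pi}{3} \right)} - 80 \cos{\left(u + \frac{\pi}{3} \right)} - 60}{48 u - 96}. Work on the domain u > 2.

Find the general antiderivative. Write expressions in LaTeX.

Recognize the product-rule pattern: f = v'r + vr' with v = - \frac{3 \log{\left(\frac{u}{2} - 1 \right)}}{4} + \frac{\sin{\left(u + \frac{\pi}{3} \right)}}{2}, r = \frac{5 u^{4}}{3} - \frac{u^{3}}{4} + \frac{5}{3}, so integration by parts undoes it.
Check: d/du[- \frac{5 u^{4} \log{\left(\frac{u}{2} - 1 \right)}}{4} + \frac{5 u^{4} \sin{\left(u + \frac{\pi}{3} \right)}}{6} + \frac{3 u^{3} \log{\left(\frac{u}{2} - 1 \right)}}{16} - \frac{u^{3} \sin{\left(u + \frac{\pi}{3} \right)}}{8} - \frac{5 \log{\left(\frac{u}{2} - 1 \right)}}{4} + \frac{5 \sin{\left(u + \frac{\pi}{3} \right)}}{6}] = \frac{40 u^{5} \cos{\left(u + \frac{\pi}{3} \right)} - 240 u^{4} \log{\left(\frac{u}{2} - 1 \right)} + 160 u^{4} \sin{\left(u + \frac{\pi}{3} \right)} - 86 u^{4} \cos{\left(u + \frac{\pi}{3} \right)} - 60 u^{4} + 507 u^{3} \log{\left(\frac{u}{2} - 1 \right)} - 338 u^{3} \sin{\left(u + \frac{\pi}{3} \right)} + 12 u^{3} \cos{\left(u + \frac{\pi}{3} \right)} + 9 u^{3} - 54 u^{2} \log{\left(\frac{u}{2} - 1 \right)} + 36 u^{2} \sin{\left(u + \frac{\pi}{3} \right)} + 40 u \cos{\left(u + \frac{\pi}{3} \right)} - 80 \cos{\left(u + \frac{\pi}{3} \right)} - 60}{48 u - 96} = f(u).

F(u) = - \frac{5 u^{4} \log{\left(\frac{u}{2} - 1 \right)}}{4} + \frac{5 u^{4} \sin{\left(u + \frac{\pi}{3} \right)}}{6} + \frac{3 u^{3} \log{\left(\frac{u}{2} - 1 \right)}}{16} - \frac{u^{3} \sin{\left(u + \frac{\pi}{3} \right)}}{8} - \frac{5 \log{\left(\frac{u}{2} - 1 \right)}}{4} + \frac{5 \sin{\left(u + \frac{\pi}{3} \right)}}{6} + C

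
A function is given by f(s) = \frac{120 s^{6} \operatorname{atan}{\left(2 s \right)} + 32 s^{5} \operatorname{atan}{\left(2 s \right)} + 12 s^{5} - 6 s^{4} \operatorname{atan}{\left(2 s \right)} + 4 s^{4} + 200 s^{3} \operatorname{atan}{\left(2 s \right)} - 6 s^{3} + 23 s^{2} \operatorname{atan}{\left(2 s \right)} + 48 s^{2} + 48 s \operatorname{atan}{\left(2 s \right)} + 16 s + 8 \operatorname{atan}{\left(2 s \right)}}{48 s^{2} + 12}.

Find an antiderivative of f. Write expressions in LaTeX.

An antiderivative is F(s) = \frac{s^{5} \operatorname{atan}{\left(2 s \right)}}{2} + \frac{s^{4} \operatorname{atan}{\left(2 s \right)}}{6} - \frac{s^{3} \operatorname{atan}{\left(2 s \right)}}{4} + 2 s^{2} \operatorname{atan}{\left(2 s \right)} + \frac{2 s \operatorname{atan}{\left(2 s \right)}}{3}.

f has the shape u'v + uv' for u = \frac{s^{5}}{2} + \frac{s^{4}}{6} - \frac{s^{3}}{4} + 2 s^{2} + \frac{2 s}{3} and v = \operatorname{atan}{\left(2 s \right)} — it is the derivative of the product u*v.
Check: d/ds[\frac{s^{5} \operatorname{atan}{\left(2 s \right)}}{2} + \frac{s^{4} \operatorname{atan}{\left(2 s \right)}}{6} - \frac{s^{3} \operatorname{atan}{\left(2 s \right)}}{4} + 2 s^{2} \operatorname{atan}{\left(2 s \right)} + \frac{2 s \operatorname{atan}{\left(2 s \right)}}{3}] = \frac{120 s^{6} \operatorname{atan}{\left(2 s \right)} + 32 s^{5} \operatorname{atan}{\left(2 s \right)} + 12 s^{5} - 6 s^{4} \operatorname{atan}{\left(2 s \right)} + 4 s^{4} + 200 s^{3} \operatorname{atan}{\left(2 s \right)} - 6 s^{3} + 23 s^{2} \operatorname{atan}{\left(2 s \right)} + 48 s^{2} + 48 s \operatorname{atan}{\left(2 s \right)} + 16 s + 8 \operatorname{atan}{\left(2 s \right)}}{48 s^{2} + 12} = f(s).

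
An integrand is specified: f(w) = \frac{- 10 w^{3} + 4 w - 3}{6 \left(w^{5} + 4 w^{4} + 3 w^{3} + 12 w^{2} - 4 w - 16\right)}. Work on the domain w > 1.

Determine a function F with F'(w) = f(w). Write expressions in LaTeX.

Factor the denominator (6 \left(w - 1\right) \left(w + 1\right) \left(w + 4\right) \left(w^{2} + 4\right)) and decompose: f = - \frac{179 w + 164}{600 \left(w^{2} + 4\right)} + \frac{69}{200 \left(w + 4\right)} - \frac{1}{60 \left(w + 1\right)} - \frac{3}{100 \left(w - 1\right)}; each piece integrates to a log, atan, or power term.
Check: d/dw[- \frac{3 \log{\left(w - 1 \right)}}{100} - \frac{\log{\left(w + 1 \right)}}{60} + \frac{69 \log{\left(w + 4 \right)}}{200} - \frac{179 \log{\left(w^{2} + 4 \right)}}{1200} - \frac{41 \operatorname{atan}{\left(\frac{w}{2} \right)}}{300}] = \frac{- 10 w^{3} + 4 w - 3}{6 w^{5} + 24 w^{4} + 18 w^{3} + 72 w^{2} - 24 w - 96}, which equals f(w).

An antiderivative is F(w) = - \frac{3 \log{\left(w - 1 \right)}}{100} - \frac{\log{\left(w + 1 \right)}}{60} + \frac{69 \log{\left(w + 4 \right)}}{200} - \frac{179 \log{\left(w^{2} + 4 \right)}}{1200} - \frac{41 \operatorname{atan}{\left(\frac{w}{2} \right)}}{300}.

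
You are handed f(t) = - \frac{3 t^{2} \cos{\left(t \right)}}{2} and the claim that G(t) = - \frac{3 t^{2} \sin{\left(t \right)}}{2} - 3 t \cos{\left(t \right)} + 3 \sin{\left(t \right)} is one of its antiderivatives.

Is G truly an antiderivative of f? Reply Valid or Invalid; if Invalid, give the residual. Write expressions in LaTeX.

Valid: G'(t) = f(t).

d/dt[G] = - \frac{3 t^{2} \cos{\left(t \right)}}{2}
This equals f(t) exactly, so the claim holds.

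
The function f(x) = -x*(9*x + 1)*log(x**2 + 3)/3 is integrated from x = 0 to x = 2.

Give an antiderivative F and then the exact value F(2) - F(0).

Antiderivative: F(x) = -x**3*log(x**2 + 3) + 2*x**3/3 - x**2*log(x**2 + 3)/6 + x**2/6 - 6*x - log(x**2 + 3)/2 + 6*sqrt(3)*atan(sqrt(3)*x/3); value = -55*log(7)/6 - 6 + log(3)/2 + 6*sqrt(3)*atan(2*sqrt(3)/3)

Recover f(x) by differentiating a candidate F(x); any mismatch rules it out.
F(x) = -x**3*log(x**2 + 3) + 2*x**3/3 - x**2*log(x**2 + 3)/6 + x**2/6 - 6*x - log(x**2 + 3)/2 + 6*sqrt(3)*atan(sqrt(3)*x/3) is an antiderivative of f.
Check: d/dx[-x**3*log(x**2 + 3) + 2*x**3/3 - x**2*log(x**2 + 3)/6 + x**2/6 - 6*x - log(x**2 + 3)/2 + 6*sqrt(3)*atan(sqrt(3)*x/3)] = -3*x**2*log(x**2 + 3) - x*log(x**2 + 3)/3, which equals f(x).
F(2) = -55*log(7)/6 - 6 + 6*sqrt(3)*atan(2*sqrt(3)/3); F(0) = -log(3)/2.
Integral = F(2) - F(0) = -55*log(7)/6 - 6 + log(3)/2 + 6*sqrt(3)*atan(2*sqrt(3)/3).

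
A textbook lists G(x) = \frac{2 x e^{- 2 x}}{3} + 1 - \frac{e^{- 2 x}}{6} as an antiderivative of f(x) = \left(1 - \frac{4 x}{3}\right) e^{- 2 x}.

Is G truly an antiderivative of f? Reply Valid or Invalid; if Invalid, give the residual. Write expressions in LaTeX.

d/dx[G] = \frac{\left(3 - 4 x\right) e^{- 2 x}}{3}
This equals f(x) exactly, so the claim holds.

Valid - the claim checks out under differentiation.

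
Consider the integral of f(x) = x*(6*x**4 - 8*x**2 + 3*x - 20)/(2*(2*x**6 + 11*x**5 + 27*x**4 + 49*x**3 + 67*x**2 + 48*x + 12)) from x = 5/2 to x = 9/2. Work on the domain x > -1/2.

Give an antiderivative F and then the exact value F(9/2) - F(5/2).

Antiderivative: F(x) = 185*log(x + 1/2)/234 - 25*log(x + 1)/8 + 1910*log(x + 2)/441 - 2531*log(x**2 + 3)/10192 - 863*sqrt(3)*atan(sqrt(3)*x/3)/5096 + 38/(21*x + 42); value = -1910*log(9/2)/441 - 25*log(11/2)/8 - 185*log(3)/234 - 2531*log(93/4)/10192 - 863*sqrt(3)*atan(3*sqrt(3)/2)/5096 - 304/2457 + 863*sqrt(3)*atan(5*sqrt(3)/6)/5096 + 2531*log(37/4)/10192 + 185*log(5)/234 + 25*log(7/2)/8 + 1910*log(13/2)/441

Factor the denominator (2*(x + 1)*(x + 2)**2*(2*x + 1)*(x**2 + 3)) and decompose: f = -(2531*x + 2589)/(5096*(x**2 + 3)) + 185/(117*(2*x + 1)) + 1910/(441*(x + 2)) - 38/(21*(x + 2)**2) - 25/(8*(x + 1)); each piece integrates to a log, atan, or power term.
F(x) = 185*log(x + 1/2)/234 - 25*log(x + 1)/8 + 1910*log(x + 2)/441 - 2531*log(x**2 + 3)/10192 - 863*sqrt(3)*atan(sqrt(3)*x/3)/5096 + 38/(21*x + 42) is an antiderivative of f.
Check: d/dx[185*log(x + 1/2)/234 - 25*log(x + 1)/8 + 1910*log(x + 2)/441 - 2531*log(x**2 + 3)/10192 - 863*sqrt(3)*atan(sqrt(3)*x/3)/5096 + 38/(21*x + 42)] = (6*x**5 - 8*x**3 + 3*x**2 - 20*x)/(4*x**6 + 22*x**5 + 54*x**4 + 98*x**3 + 134*x**2 + 96*x + 24), which equals f(x).
F(9/2) = -25*log(11/2)/8 - 2531*log(93/4)/10192 - 863*sqrt(3)*atan(3*sqrt(3)/2)/5096 + 76/273 + 185*log(5)/234 + 1910*log(13/2)/441; F(5/2) = -25*log(7/2)/8 - 2531*log(37/4)/10192 - 863*sqrt(3)*atan(5*sqrt(3)/6)/5096 + 76/189 + 185*log(3)/234 + 1910*log(9/2)/441.
Integral = F(9/2) - F(5/2) = -1910*log(9/2)/441 - 25*log(11/2)/8 - 185*log(3)/234 - 2531*log(93/4)/10192 - 863*sqrt(3)*atan(3*sqrt(3)/2)/5096 - 304/2457 + 863*sqrt(3)*atan(5*sqrt(3)/6)/5096 + 2531*log(37/4)/10192 + 185*log(5)/234 + 25*log(7/2)/8 + 1910*log(13/2)/441.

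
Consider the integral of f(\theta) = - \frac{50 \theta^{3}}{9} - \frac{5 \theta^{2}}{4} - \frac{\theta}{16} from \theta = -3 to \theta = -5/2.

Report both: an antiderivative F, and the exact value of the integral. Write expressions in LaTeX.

The substitution u = \frac{5 \theta^{2}}{3} + \frac{\theta}{4} works: f is exactly (dF/du)*(du/d\theta) for that inner function.
F(\theta) = - \frac{\theta^{2} \left(20 \theta + 3\right)^{2}}{288} is an antiderivative of f.
Check: d/d\theta[- \frac{\theta^{2} \left(20 \theta + 3\right)^{2}}{288}] = - \frac{50 \theta^{3}}{9} - \frac{5 \theta^{2}}{4} - \frac{\theta}{16} = f(\theta).
F(-5/2) = - \frac{55225}{1152}; F(-3) = - \frac{3249}{32}.
Integral = F(-5/2) - F(-3) = \frac{61739}{1152}.

Antiderivative: F(\theta) = - \frac{\theta^{2} \left(20 \theta + 3\right)^{2}}{288}; value = \frac{61739}{1152}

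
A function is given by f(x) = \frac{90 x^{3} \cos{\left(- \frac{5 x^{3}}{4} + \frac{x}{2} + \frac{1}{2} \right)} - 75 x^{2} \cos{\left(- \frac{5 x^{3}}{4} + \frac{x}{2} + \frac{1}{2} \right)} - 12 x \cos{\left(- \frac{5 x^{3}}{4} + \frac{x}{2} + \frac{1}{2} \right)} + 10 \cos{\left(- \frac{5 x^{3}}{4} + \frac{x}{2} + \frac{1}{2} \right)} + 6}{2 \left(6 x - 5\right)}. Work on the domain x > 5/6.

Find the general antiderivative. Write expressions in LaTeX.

Check any antiderivative F(x) by computing F'(x) and comparing it with f(x).
Check: d/dx[\frac{\log{\left(3 x - \frac{5}{2} \right)}}{2} - 2 \sin{\left(- \frac{5 x^{3}}{4} + \frac{x}{2} + \frac{1}{2} \right)}] = \frac{90 x^{3} \cos{\left(- \frac{5 x^{3}}{4} + \frac{x}{2} + \frac{1}{2} \right)} - 75 x^{2} \cos{\left(- \frac{5 x^{3}}{4} + \frac{x}{2} + \frac{1}{2} \right)} - 12 x \cos{\left(- \frac{5 x^{3}}{4} + \frac{x}{2} + \frac{1}{2} \right)} + 10 \cos{\left(- \frac{5 x^{3}}{4} + \frac{x}{2} + \frac{1}{2} \right)} + 6}{12 x - 10}, which equals f(x).

F(x) = \frac{\log{\left(3 x - \frac{5}{2} \right)}}{2} - 2 \sin{\left(- \frac{5 x^{3}}{4} + \frac{x}{2} + \frac{1}{2} \right)} + C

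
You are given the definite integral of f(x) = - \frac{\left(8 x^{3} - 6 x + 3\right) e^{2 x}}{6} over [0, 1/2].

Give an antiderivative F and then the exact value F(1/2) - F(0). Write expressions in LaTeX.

Antiderivative: F(x) = \frac{x \left(- 4 x^{2} + 6 x - 3\right) e^{2 x}}{6}; value = - \frac{e}{12}

Recognize the product-rule pattern: f = u'v + uv' with u = - \frac{2 x^{3}}{3} + x^{2} - \frac{x}{2}, v = e^{2 x}, so integration by parts undoes it.
F(x) = \frac{x \left(- 4 x^{2} + 6 x - 3\right) e^{2 x}}{6} is an antiderivative of f.
Check: d/dx[\frac{x \left(- 4 x^{2} + 6 x - 3\right) e^{2 x}}{6}] = - \frac{4 x^{3} e^{2 x}}{3} + x e^{2 x} - \frac{e^{2 x}}{2}, which equals f(x).
F(1/2) = - \frac{e}{12}; F(0) = 0.
Integral = F(1/2) - F(0) = - \frac{e}{12}.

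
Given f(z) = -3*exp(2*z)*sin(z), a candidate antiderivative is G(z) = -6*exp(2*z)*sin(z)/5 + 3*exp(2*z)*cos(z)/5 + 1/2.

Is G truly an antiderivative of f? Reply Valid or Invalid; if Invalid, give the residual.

Valid. The derivative of G reproduces f.

d/dz[G] = -3*exp(2*z)*sin(z)
This equals f(z) exactly, so the claim holds.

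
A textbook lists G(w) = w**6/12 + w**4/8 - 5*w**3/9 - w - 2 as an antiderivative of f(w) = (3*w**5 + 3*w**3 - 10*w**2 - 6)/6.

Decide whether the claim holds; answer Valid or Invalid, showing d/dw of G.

Valid - the claim checks out under differentiation.

d/dw[G] = w**5/2 + w**3/2 - 5*w**2/3 - 1
This equals f(w) exactly, so the claim holds.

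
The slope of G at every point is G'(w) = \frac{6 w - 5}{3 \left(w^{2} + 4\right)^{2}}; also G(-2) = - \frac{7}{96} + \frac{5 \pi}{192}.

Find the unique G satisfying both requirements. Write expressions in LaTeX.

Check a candidate G(w) by differentiating: d/dw[G] must match the given G'(w).
A general antiderivative is \frac{- 5 w - 24}{24 w^{2} + 96} - \frac{5 \operatorname{atan}{\left(\frac{w}{2} \right)}}{48} + C.
The condition gives C = - \frac{7}{96} + \frac{5 \pi}{192} - (- \frac{7}{96} + \frac{5 \pi}{192}) = 0.
So G(w) = \frac{- 5 w - 24}{24 w^{2} + 96} - \frac{5 \operatorname{atan}{\left(\frac{w}{2} \right)}}{48}.
Check: d/dw[\frac{- 5 w - 24}{24 w^{2} + 96} - \frac{5 \operatorname{atan}{\left(\frac{w}{2} \right)}}{48}] = \frac{6 w - 5}{3 w^{4} + 24 w^{2} + 48}, which equals G'(w).

G(w) = \frac{- 5 w - 24}{24 w^{2} + 96} - \frac{5 \operatorname{atan}{\left(\frac{w}{2} \right)}}{48}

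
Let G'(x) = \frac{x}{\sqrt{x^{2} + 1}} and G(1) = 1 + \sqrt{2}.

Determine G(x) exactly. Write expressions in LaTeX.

G(x) = \sqrt{x^{2} + 1} + 1

The substitution u = x^{2} + 1 works: G'(x) is exactly (dG/du)*(du/dx) for that inner function.
A general antiderivative is \sqrt{x^{2} + 1} + C.
The condition gives C = 1 + \sqrt{2} - (\sqrt{2}) = 1.
So G(x) = \sqrt{x^{2} + 1} + 1.
Check: d/dx[\sqrt{x^{2} + 1} + 1] = \frac{x}{\sqrt{x^{2} + 1}} = G'(x).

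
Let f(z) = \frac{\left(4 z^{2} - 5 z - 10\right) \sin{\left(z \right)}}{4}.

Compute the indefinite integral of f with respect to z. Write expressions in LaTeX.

F(z) = - z^{2} \cos{\left(z \right)} + 2 z \sin{\left(z \right)} + \frac{5 z \cos{\left(z \right)}}{4} - \frac{5 \sin{\left(z \right)}}{4} + \frac{9 \cos{\left(z \right)}}{2} + C

Any candidate F(z) must reproduce f(z) exactly when differentiated.
Check: d/dz[- z^{2} \cos{\left(z \right)} + 2 z \sin{\left(z \right)} + \frac{5 z \cos{\left(z \right)}}{4} - \frac{5 \sin{\left(z \right)}}{4} + \frac{9 \cos{\left(z \right)}}{2}] = z^{2} \sin{\left(z \right)} - \frac{5 z \sin{\left(z \right)}}{4} - \frac{5 \sin{\left(z \right)}}{2}, which equals f(z).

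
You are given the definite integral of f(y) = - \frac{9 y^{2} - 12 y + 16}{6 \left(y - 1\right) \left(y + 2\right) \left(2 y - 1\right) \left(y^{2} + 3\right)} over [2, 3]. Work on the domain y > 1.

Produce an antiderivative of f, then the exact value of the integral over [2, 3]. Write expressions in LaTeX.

Factor the denominator (6 \left(y - 1\right) \left(y + 2\right) \left(2 y - 1\right) \left(y^{2} + 3\right)) and decompose: f = \frac{109 y - 407}{2184 \left(y^{2} + 3\right)} + \frac{98}{195 \left(2 y - 1\right)} - \frac{38}{315 \left(y + 2\right)} - \frac{13}{72 \left(y - 1\right)}; each piece integrates to a log, atan, or power term.
F(y) = - \frac{13 \log{\left(y - 1 \right)}}{72} + \frac{49 \log{\left(y - \frac{1}{2} \right)}}{195} - \frac{38 \log{\left(y + 2 \right)}}{315} + \frac{109 \log{\left(y^{2} + 3 \right)}}{4368} - \frac{407 \sqrt{3} \operatorname{atan}{\left(\frac{\sqrt{3} y}{3} \right)}}{6552} is an antiderivative of f.
Check: d/dy[- \frac{13 \log{\left(y - 1 \right)}}{72} + \frac{49 \log{\left(y - \frac{1}{2} \right)}}{195} - \frac{38 \log{\left(y + 2 \right)}}{315} + \frac{109 \log{\left(y^{2} + 3 \right)}}{4368} - \frac{407 \sqrt{3} \operatorname{atan}{\left(\frac{\sqrt{3} y}{3} \right)}}{6552}] = \frac{- 9 y^{2} + 12 y - 16}{12 y^{5} + 6 y^{4} + 6 y^{3} + 30 y^{2} - 90 y + 36}, which equals f(y).
F(3) = - \frac{38 \log{\left(5 \right)}}{315} - \frac{13 \log{\left(2 \right)}}{72} - \frac{407 \sqrt{3} \pi}{19656} + \frac{109 \log{\left(12 \right)}}{4368} + \frac{49 \log{\left(\frac{5}{2} \right)}}{195}; F(2) = - \frac{38 \log{\left(4 \right)}}{315} - \frac{407 \sqrt{3} \operatorname{atan}{\left(\frac{2 \sqrt{3}}{3} \right)}}{6552} + \frac{109 \log{\left(7 \right)}}{4368} + \frac{49 \log{\left(\frac{3}{2} \right)}}{195}.
Integral = F(3) - F(2) = - \frac{38 \log{\left(5 \right)}}{315} - \frac{13 \log{\left(2 \right)}}{72} - \frac{407 \sqrt{3} \pi}{19656} - \frac{49 \log{\left(\frac{3}{2} \right)}}{195} - \frac{109 \log{\left(7 \right)}}{4368} + \frac{109 \log{\left(12 \right)}}{4368} + \frac{407 \sqrt{3} \operatorname{atan}{\left(\frac{2 \sqrt{3}}{3} \right)}}{6552} + \frac{38 \log{\left(4 \right)}}{315} + \frac{49 \log{\left(\frac{5}{2} \right)}}{195}.

Antiderivative: F(y) = - \frac{13 \log{\left(y - 1 \right)}}{72} + \frac{49 \log{\left(y - \frac{1}{2} \right)}}{195} - \frac{38 \log{\left(y + 2 \right)}}{315} + \frac{109 \log{\left(y^{2} + 3 \right)}}{4368} - \frac{407 \sqrt{3} \operatorname{atan}{\left(\frac{\sqrt{3} y}{3} \right)}}{6552}; value = - \frac{38 \log{\left(5 \right)}}{315} - \frac{13 \log{\left(2 \right)}}{72} - \frac{407 \sqrt{3} \pi}{19656} - \frac{49 \log{\left(\frac{3}{2} \right)}}{195} - \frac{109 \log{\left(7 \right)}}{4368} + \frac{109 \log{\left(12 \right)}}{4368} + \frac{407 \sqrt{3} \operatorname{atan}{\left(\frac{2 \sqrt{3}}{3} \right)}}{6552} + \frac{38 \log{\left(4 \right)}}{315} + \frac{49 \log{\left(\frac{5}{2} \right)}}{195}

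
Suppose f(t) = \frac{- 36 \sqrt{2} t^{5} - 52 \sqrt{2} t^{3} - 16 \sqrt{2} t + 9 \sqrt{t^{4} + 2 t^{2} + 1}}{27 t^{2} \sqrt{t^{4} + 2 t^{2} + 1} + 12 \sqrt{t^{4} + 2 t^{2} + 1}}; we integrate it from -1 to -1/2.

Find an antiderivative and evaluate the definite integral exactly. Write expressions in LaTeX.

Antiderivative: F(t) = - \frac{2 \sqrt{2} \sqrt{t^{4} + 2 t^{2} + 1}}{3} + \frac{\operatorname{atan}{\left(\frac{3 t}{2} \right)}}{2}; value = - \frac{\operatorname{atan}{\left(\frac{3}{4} \right)}}{2} + \frac{\operatorname{atan}{\left(\frac{3}{2} \right)}}{2} + \frac{\sqrt{2}}{2}

Recover f(t) by differentiating a candidate F(t); any mismatch rules it out.
F(t) = - \frac{2 \sqrt{2} \sqrt{t^{4} + 2 t^{2} + 1}}{3} + \frac{\operatorname{atan}{\left(\frac{3 t}{2} \right)}}{2} is an antiderivative of f.
Check: d/dt[- \frac{2 \sqrt{2} \sqrt{t^{4} + 2 t^{2} + 1}}{3} + \frac{\operatorname{atan}{\left(\frac{3 t}{2} \right)}}{2}] = \frac{- 36 \sqrt{2} t^{5} - 52 \sqrt{2} t^{3} - 16 \sqrt{2} t + 9 \sqrt{t^{4} + 2 t^{2} + 1}}{27 t^{2} \sqrt{t^{4} + 2 t^{2} + 1} + 12 \sqrt{t^{4} + 2 t^{2} + 1}} = f(t).
F(-1/2) = - \frac{5 \sqrt{2}}{6} - \frac{\operatorname{atan}{\left(\frac{3}{4} \right)}}{2}; F(-1) = - \frac{4 \sqrt{2}}{3} - \frac{\operatorname{atan}{\left(\frac{3}{2} \right)}}{2}.
Integral = F(-1/2) - F(-1) = - \frac{\operatorname{atan}{\left(\frac{3}{4} \right)}}{2} + \frac{\operatorname{atan}{\left(\frac{3}{2} \right)}}{2} + \frac{\sqrt{2}}{2}.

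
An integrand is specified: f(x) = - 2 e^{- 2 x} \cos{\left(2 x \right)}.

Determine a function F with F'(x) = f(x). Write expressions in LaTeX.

A first test for any F(x): its x-derivative must equal f(x) identically.
Check: d/dx[\frac{\left(- \sin{\left(2 x \right)} + \cos{\left(2 x \right)}\right) e^{- 2 x}}{2}] = - 2 e^{- 2 x} \cos{\left(2 x \right)} = f(x).

An antiderivative is F(x) = \frac{\left(- \sin{\left(2 x \right)} + \cos{\left(2 x \right)}\right) e^{- 2 x}}{2}.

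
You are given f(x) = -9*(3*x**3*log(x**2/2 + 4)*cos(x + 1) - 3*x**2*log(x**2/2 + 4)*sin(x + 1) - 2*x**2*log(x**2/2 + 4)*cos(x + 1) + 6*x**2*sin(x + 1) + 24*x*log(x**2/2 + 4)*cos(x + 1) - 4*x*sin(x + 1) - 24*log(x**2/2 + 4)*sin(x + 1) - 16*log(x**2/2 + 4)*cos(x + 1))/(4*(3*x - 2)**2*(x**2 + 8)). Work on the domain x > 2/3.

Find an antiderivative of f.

A candidate is checked by its d/dx: the result must match f(x).
Check: d/dx[-9*log(x**2/2 + 4)*sin(x + 1)/(12*x - 8)] = (-27*x**3*log(x**2/2 + 4)*cos(x + 1) + 27*x**2*log(x**2/2 + 4)*sin(x + 1) + 18*x**2*log(x**2/2 + 4)*cos(x + 1) - 54*x**2*sin(x + 1) - 216*x*log(x**2/2 + 4)*cos(x + 1) + 36*x*sin(x + 1) + 216*log(x**2/2 + 4)*sin(x + 1) + 144*log(x**2/2 + 4)*cos(x + 1))/(36*x**4 - 48*x**3 + 304*x**2 - 384*x + 128), which equals f(x).

An antiderivative is F(x) = -9*log(x**2/2 + 4)*sin(x + 1)/(12*x - 8).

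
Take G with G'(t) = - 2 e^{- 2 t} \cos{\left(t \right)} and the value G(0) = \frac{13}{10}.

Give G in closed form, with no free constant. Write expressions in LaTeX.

G(t) = \frac{1}{2} - \frac{2 e^{- 2 t} \sin{\left(t \right)}}{5} + \frac{4 e^{- 2 t} \cos{\left(t \right)}}{5}

Whatever form G(t) takes, its d/dt must return the stated G'(t).
A general antiderivative is - \frac{2 e^{- 2 t} \sin{\left(t \right)}}{5} + \frac{4 e^{- 2 t} \cos{\left(t \right)}}{5} + C.
The condition gives C = \frac{13}{10} - (\frac{4}{5}) = \frac{1}{2}.
So G(t) = \frac{1}{2} - \frac{2 e^{- 2 t} \sin{\left(t \right)}}{5} + \frac{4 e^{- 2 t} \cos{\left(t \right)}}{5}.
Check: d/dt[\frac{1}{2} - \frac{2 e^{- 2 t} \sin{\left(t \right)}}{5} + \frac{4 e^{- 2 t} \cos{\left(t \right)}}{5}] = - 2 e^{- 2 t} \cos{\left(t \right)} = G'(t).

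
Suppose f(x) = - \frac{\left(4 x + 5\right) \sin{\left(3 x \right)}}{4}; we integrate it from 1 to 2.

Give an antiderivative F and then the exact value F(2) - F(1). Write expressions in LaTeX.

Antiderivative: F(x) = \frac{12 x \cos{\left(3 x \right)} - 4 \sin{\left(3 x \right)} + 15 \cos{\left(3 x \right)}}{36}; value = \frac{\sin{\left(3 \right)}}{9} - \frac{\sin{\left(6 \right)}}{9} - \frac{3 \cos{\left(3 \right)}}{4} + \frac{13 \cos{\left(6 \right)}}{12}

Any candidate F(x) must reproduce f(x) exactly when differentiated.
F(x) = \frac{12 x \cos{\left(3 x \right)} - 4 \sin{\left(3 x \right)} + 15 \cos{\left(3 x \right)}}{36} is an antiderivative of f.
Check: d/dx[\frac{12 x \cos{\left(3 x \right)} - 4 \sin{\left(3 x \right)} + 15 \cos{\left(3 x \right)}}{36}] = - x \sin{\left(3 x \right)} - \frac{5 \sin{\left(3 x \right)}}{4}, which equals f(x).
F(2) = - \frac{\sin{\left(6 \right)}}{9} + \frac{13 \cos{\left(6 \right)}}{12}; F(1) = \frac{3 \cos{\left(3 \right)}}{4} - \frac{\sin{\left(3 \right)}}{9}.
Integral = F(2) - F(1) = \frac{\sin{\left(3 \right)}}{9} - \frac{\sin{\left(6 \right)}}{9} - \frac{3 \cos{\left(3 \right)}}{4} + \frac{13 \cos{\left(6 \right)}}{12}.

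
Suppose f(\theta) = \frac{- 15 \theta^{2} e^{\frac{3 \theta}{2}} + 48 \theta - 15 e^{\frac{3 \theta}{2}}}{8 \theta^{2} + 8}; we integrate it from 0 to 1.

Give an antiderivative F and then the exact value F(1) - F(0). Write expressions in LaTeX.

Since d/d\theta undoes antidifferentiation here, F'(\theta) = f(\theta) is required of F(\theta).
F(\theta) = - \frac{5 e^{\frac{3 \theta}{2}}}{4} + 3 \log{\left(\theta^{2} + 1 \right)} is an antiderivative of f.
Check: d/d\theta[- \frac{5 e^{\frac{3 \theta}{2}}}{4} + 3 \log{\left(\theta^{2} + 1 \right)}] = \frac{- 15 \theta^{2} e^{\frac{3 \theta}{2}} + 48 \theta - 15 e^{\frac{3 \theta}{2}}}{8 \theta^{2} + 8} = f(\theta).
F(1) = - \frac{5 e^{\frac{3}{2}}}{4} + 3 \log{\left(2 \right)}; F(0) = - \frac{5}{4}.
Integral = F(1) - F(0) = - \frac{5 e^{\frac{3}{2}}}{4} - 3 \log{\left(2 \right)} + \frac{5}{4} + 3 \log{\left(4 \right)}.

Antiderivative: F(\theta) = - \frac{5 e^{\frac{3 \theta}{2}}}{4} + 3 \log{\left(\theta^{2} + 1 \right)}; value = - \frac{5 e^{\frac{3}{2}}}{4} - 3 \log{\left(2 \right)} + \frac{5}{4} + 3 \log{\left(4 \right)}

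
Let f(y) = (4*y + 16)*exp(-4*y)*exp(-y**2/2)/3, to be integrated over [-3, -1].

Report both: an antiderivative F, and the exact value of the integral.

Antiderivative: F(y) = -4*exp(-4*y)*exp(-y**2/2)/3; value = -4*exp(7/2)/3 + 4*exp(15/2)/3

The substitution u = -y**2/2 - 4*y works: f is exactly (dF/du)*(du/dy) for that inner function.
F(y) = -4*exp(-4*y)*exp(-y**2/2)/3 is an antiderivative of f.
Check: d/dy[-4*exp(-4*y)*exp(-y**2/2)/3] = (4*y + 16)*exp(-4*y)*exp(-y**2/2)/3 = f(y).
F(-1) = -4*exp(7/2)/3; F(-3) = -4*exp(15/2)/3.
Integral = F(-1) - F(-3) = -4*exp(7/2)/3 + 4*exp(15/2)/3.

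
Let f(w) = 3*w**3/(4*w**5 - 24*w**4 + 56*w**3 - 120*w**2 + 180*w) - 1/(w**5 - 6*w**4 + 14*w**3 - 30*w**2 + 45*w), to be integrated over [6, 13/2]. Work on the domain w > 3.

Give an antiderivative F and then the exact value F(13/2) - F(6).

Antiderivative: F(w) = (-112*w*log(w) + 670*w*log(w - 3) - 279*w*log(w**2 + 5) - 108*sqrt(5)*w*atan(sqrt(5)*w/5) + 336*log(w) - 2010*log(w - 3) + 837*log(w**2 + 5) + 324*sqrt(5)*atan(sqrt(5)*w/5) - 2310)/(5040*w - 15120); value = -31*log(189/4)/560 - 67*log(3)/504 - 3*sqrt(5)*atan(13*sqrt(5)/10)/140 - log(13/2)/45 + 11/504 + log(6)/45 + 3*sqrt(5)*atan(6*sqrt(5)/5)/140 + 67*log(7/2)/504 + 31*log(41)/560

Factor the denominator (4*w*(w - 3)**2*(w**2 + 5)) and decompose: f = -(31*w + 30)/(280*(w**2 + 5)) + 67/(504*(w - 3)) + 11/(24*(w - 3)**2) - 1/(45*w); each piece integrates to a log, atan, or power term.
F(w) = (-112*w*log(w) + 670*w*log(w - 3) - 279*w*log(w**2 + 5) - 108*sqrt(5)*w*atan(sqrt(5)*w/5) + 336*log(w) - 2010*log(w - 3) + 837*log(w**2 + 5) + 324*sqrt(5)*atan(sqrt(5)*w/5) - 2310)/(5040*w - 15120) is an antiderivative of f.
Check: d/dw[(-112*w*log(w) + 670*w*log(w - 3) - 279*w*log(w**2 + 5) - 108*sqrt(5)*w*atan(sqrt(5)*w/5) + 336*log(w) - 2010*log(w - 3) + 837*log(w**2 + 5) + 324*sqrt(5)*atan(sqrt(5)*w/5) - 2310)/(5040*w - 15120)] = (3*w**3 - 4)/(4*w**5 - 24*w**4 + 56*w**3 - 120*w**2 + 180*w), which equals f(w).
F(13/2) = -31*log(189/4)/560 - 11/84 - 3*sqrt(5)*atan(13*sqrt(5)/10)/140 - log(13/2)/45 + 67*log(7/2)/504; F(6) = -31*log(41)/560 - 11/72 - 3*sqrt(5)*atan(6*sqrt(5)/5)/140 - log(6)/45 + 67*log(3)/504.
Integral = F(13/2) - F(6) = -31*log(189/4)/560 - 67*log(3)/504 - 3*sqrt(5)*atan(13*sqrt(5)/10)/140 - log(13/2)/45 + 11/504 + log(6)/45 + 3*sqrt(5)*atan(6*sqrt(5)/5)/140 + 67*log(7/2)/504 + 31*log(41)/560.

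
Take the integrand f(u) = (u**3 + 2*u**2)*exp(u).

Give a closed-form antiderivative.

Recognize the product-rule pattern: f = v'r + vr' with v = u**3 - u**2 + 2*u - 2, r = exp(u), so integration by parts undoes it.
Check: d/du[(u**3 - u**2 + 2*u - 2)*exp(u)] = u**3*exp(u) + 2*u**2*exp(u), which equals f(u).

An antiderivative is F(u) = (u**3 - u**2 + 2*u - 2)*exp(u).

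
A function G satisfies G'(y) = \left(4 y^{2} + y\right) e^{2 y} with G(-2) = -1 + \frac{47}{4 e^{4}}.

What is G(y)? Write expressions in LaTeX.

G'(y) has the shape u'v + uv' for u = 2 y^{2} - \frac{3 y}{2} + \frac{3}{4} and v = e^{2 y} — it is the derivative of the product u*v.
A general antiderivative is \frac{\left(8 y^{2} - 6 y + 3\right) e^{2 y}}{4} + C.
The condition gives C = -1 + \frac{47}{4 e^{4}} - (\frac{47}{4 e^{4}}) = -1.
So G(y) = 2 y^{2} e^{2 y} - \frac{3 y e^{2 y}}{2} + \frac{3 e^{2 y}}{4} - 1.
Check: d/dy[2 y^{2} e^{2 y} - \frac{3 y e^{2 y}}{2} + \frac{3 e^{2 y}}{4} - 1] = 4 y^{2} e^{2 y} + y e^{2 y}, which equals G'(y).

G(y) = 2 y^{2} e^{2 y} - \frac{3 y e^{2 y}}{2} + \frac{3 e^{2 y}}{4} - 1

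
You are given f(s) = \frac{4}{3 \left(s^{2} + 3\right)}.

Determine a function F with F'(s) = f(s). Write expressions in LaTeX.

For F(s) to be correct the identity F'(s) - f(s) = 0 must hold.
Check: d/ds[\frac{4 \sqrt{3} \operatorname{atan}{\left(\frac{\sqrt{3} s}{3} \right)}}{9}] = \frac{4}{3 s^{2} + 9}, which equals f(s).

An antiderivative is F(s) = \frac{4 \sqrt{3} \operatorname{atan}{\left(\frac{\sqrt{3} s}{3} \right)}}{9}.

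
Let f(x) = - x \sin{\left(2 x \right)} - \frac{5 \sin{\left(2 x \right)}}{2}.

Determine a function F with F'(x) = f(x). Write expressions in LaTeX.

Integrate term by term and add the pieces.
Check: d/dx[\frac{x \cos{\left(2 x \right)}}{2} - \frac{\sin{\left(2 x \right)}}{4} + \frac{5 \cos{\left(2 x \right)}}{4}] = - x \sin{\left(2 x \right)} - \frac{5 \sin{\left(2 x \right)}}{2} = f(x).

An antiderivative is F(x) = \frac{x \cos{\left(2 x \right)}}{2} - \frac{\sin{\left(2 x \right)}}{4} + \frac{5 \cos{\left(2 x \right)}}{4}.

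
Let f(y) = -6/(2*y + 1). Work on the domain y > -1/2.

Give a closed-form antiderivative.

An antiderivative is F(y) = -3*log(2*y + 1).

For F(y) to be correct the identity F'(y) - f(y) = 0 must hold.
Check: d/dy[-3*log(2*y + 1)] = -6/(2*y + 1) = f(y).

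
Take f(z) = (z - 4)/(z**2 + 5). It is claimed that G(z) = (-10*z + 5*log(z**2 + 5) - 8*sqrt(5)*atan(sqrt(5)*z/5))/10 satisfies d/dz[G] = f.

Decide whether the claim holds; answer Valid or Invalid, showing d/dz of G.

d/dz[G] = (-z**2 + z - 9)/(z**2 + 5)
d/dz[G] - f(z) = -1 != 0.

Invalid: d/dz[G] - f = -1, which is not 0.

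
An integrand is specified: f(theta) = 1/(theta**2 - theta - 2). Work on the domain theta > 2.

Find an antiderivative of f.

Factor the denominator ((theta - 2)*(theta + 1)) and decompose: f = -1/(3*(theta + 1)) + 1/(3*(theta - 2)); each piece integrates to a log, atan, or power term.
Check: d/dtheta[log(theta - 2)/3 - log(theta + 1)/3] = 1/(theta**2 - theta - 2) = f(theta).

An antiderivative is F(theta) = log(theta - 2)/3 - log(theta + 1)/3.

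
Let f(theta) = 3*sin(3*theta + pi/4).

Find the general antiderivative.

F(theta) = -cos(3*theta + pi/4) + C

Differentiate the proposed F(theta) back; it has to land on f(theta) exactly.
Check: d/dtheta[-cos(3*theta + pi/4)] = 3*sin(3*theta + pi/4) = f(theta).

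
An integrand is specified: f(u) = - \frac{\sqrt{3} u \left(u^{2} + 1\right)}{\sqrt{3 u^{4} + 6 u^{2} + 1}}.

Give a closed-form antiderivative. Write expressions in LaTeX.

The substitution w = u^{4} + 2 u^{2} + \frac{1}{3} works: f is exactly (dF/dw)*(dw/du) for that inner function.
Check: d/du[- \frac{\sqrt{3} \sqrt{3 u^{4} + 6 u^{2} + 1}}{6}] = \frac{- \sqrt{3} u^{3} - \sqrt{3} u}{\sqrt{3 u^{4} + 6 u^{2} + 1}}, which equals f(u).

An antiderivative is F(u) = - \frac{\sqrt{3} \sqrt{3 u^{4} + 6 u^{2} + 1}}{6}.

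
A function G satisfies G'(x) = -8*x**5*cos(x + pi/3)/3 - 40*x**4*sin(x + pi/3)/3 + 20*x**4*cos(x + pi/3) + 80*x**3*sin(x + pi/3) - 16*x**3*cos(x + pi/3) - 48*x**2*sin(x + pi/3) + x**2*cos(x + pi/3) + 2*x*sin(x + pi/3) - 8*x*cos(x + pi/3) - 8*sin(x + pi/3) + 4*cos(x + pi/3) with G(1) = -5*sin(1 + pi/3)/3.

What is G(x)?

G(x) = -8*x**5*sin(x + pi/3)/3 + 20*x**4*sin(x + pi/3) - 16*x**3*sin(x + pi/3) + x**2*sin(x + pi/3) - 8*x*sin(x + pi/3) + 4*sin(x + pi/3)

G'(x) has the shape u'v + uv' for u = -8*x**5/3 + 20*x**4 - 16*x**3 + x**2 - 8*x + 4 and v = sin(x + pi/3) — it is the derivative of the product u*v.
A general antiderivative is -4*(2*x**5/3 - 5*x**4 + 4*x**3 - x**2/4 + 2*x - 1)*sin(x + pi/3) + C.
The condition gives C = -5*sin(1 + pi/3)/3 - (-5*sin(1 + pi/3)/3) = 0.
So G(x) = -8*x**5*sin(x + pi/3)/3 + 20*x**4*sin(x + pi/3) - 16*x**3*sin(x + pi/3) + x**2*sin(x + pi/3) - 8*x*sin(x + pi/3) + 4*sin(x + pi/3).
Check: d/dx[-8*x**5*sin(x + pi/3)/3 + 20*x**4*sin(x + pi/3) - 16*x**3*sin(x + pi/3) + x**2*sin(x + pi/3) - 8*x*sin(x + pi/3) + 4*sin(x + pi/3)] = -8*x**5*cos(x + pi/3)/3 - 40*x**4*sin(x + pi/3)/3 + 20*x**4*cos(x + pi/3) + 80*x**3*sin(x + pi/3) - 16*x**3*cos(x + pi/3) - 48*x**2*sin(x + pi/3) + x**2*cos(x + pi/3) + 2*x*sin(x + pi/3) - 8*x*cos(x + pi/3) - 8*sin(x + pi/3) + 4*cos(x + pi/3) = G'(x).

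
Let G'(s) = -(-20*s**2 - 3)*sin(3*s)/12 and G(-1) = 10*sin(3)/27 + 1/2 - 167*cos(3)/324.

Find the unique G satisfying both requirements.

G(s) = (-180*s**2*cos(3*s) + 120*s*sin(3*s) + 13*cos(3*s) + 162)/324

A first test for any G(s): its s-derivative must equal the given G'(s).
A general antiderivative is -5*s**2*cos(3*s)/9 + 10*s*sin(3*s)/27 + 13*cos(3*s)/324 + C.
The condition gives C = 10*sin(3)/27 + 1/2 - 167*cos(3)/324 - (10*sin(3)/27 - 167*cos(3)/324) = 1/2.
So G(s) = (-180*s**2*cos(3*s) + 120*s*sin(3*s) + 13*cos(3*s) + 162)/324.
Check: d/ds[(-180*s**2*cos(3*s) + 120*s*sin(3*s) + 13*cos(3*s) + 162)/324] = 5*s**2*sin(3*s)/3 + sin(3*s)/4, which equals G'(s).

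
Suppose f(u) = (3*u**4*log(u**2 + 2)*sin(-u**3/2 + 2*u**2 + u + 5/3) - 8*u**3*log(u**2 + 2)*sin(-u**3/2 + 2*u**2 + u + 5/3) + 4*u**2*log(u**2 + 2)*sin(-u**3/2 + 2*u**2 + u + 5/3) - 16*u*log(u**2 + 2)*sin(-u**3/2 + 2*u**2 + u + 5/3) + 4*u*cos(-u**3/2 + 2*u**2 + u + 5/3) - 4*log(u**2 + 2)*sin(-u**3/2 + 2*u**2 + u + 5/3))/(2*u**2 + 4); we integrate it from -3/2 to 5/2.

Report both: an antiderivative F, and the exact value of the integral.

Antiderivative: F(u) = log(u**2 + 2)*cos(-u**3/2 + 2*u**2 + u + 5/3); value = log(33/4)*cos(425/48) - log(17/4)*cos(305/48)

f has the shape v'r + vr' for v = cos(-u**3/2 + 2*u**2 + u + 5/3) and r = log(u**2 + 2) — it is the derivative of the product v*r.
F(u) = log(u**2 + 2)*cos(-u**3/2 + 2*u**2 + u + 5/3) is an antiderivative of f.
Check: d/du[log(u**2 + 2)*cos(-u**3/2 + 2*u**2 + u + 5/3)] = (3*u**4*log(u**2 + 2)*sin(-u**3/2 + 2*u**2 + u + 5/3) - 8*u**3*log(u**2 + 2)*sin(-u**3/2 + 2*u**2 + u + 5/3) + 4*u**2*log(u**2 + 2)*sin(-u**3/2 + 2*u**2 + u + 5/3) - 16*u*log(u**2 + 2)*sin(-u**3/2 + 2*u**2 + u + 5/3) + 4*u*cos(-u**3/2 + 2*u**2 + u + 5/3) - 4*log(u**2 + 2)*sin(-u**3/2 + 2*u**2 + u + 5/3))/(2*u**2 + 4) = f(u).
F(5/2) = log(33/4)*cos(425/48); F(-3/2) = log(17/4)*cos(305/48).
Integral = F(5/2) - F(-3/2) = log(33/4)*cos(425/48) - log(17/4)*cos(305/48).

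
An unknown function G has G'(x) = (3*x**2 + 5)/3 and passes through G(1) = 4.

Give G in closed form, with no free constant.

G(x) = (x + 1)*(x**2 - x + 6)/3

Differentiate the proposed G(x) back; it has to land on the given G'(x).
A general antiderivative is x**3/3 + 5*x/3 + C.
The condition gives C = 4 - (2) = 2.
So G(x) = (x + 1)*(x**2 - x + 6)/3.
Check: d/dx[(x + 1)*(x**2 - x + 6)/3] = x**2 + 5/3, which equals G'(x).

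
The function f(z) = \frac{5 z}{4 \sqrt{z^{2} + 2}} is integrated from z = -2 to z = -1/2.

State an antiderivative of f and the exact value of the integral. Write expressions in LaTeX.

Antiderivative: F(z) = \frac{5 \sqrt{z^{2} + 2}}{4}; value = \frac{15}{8} - \frac{5 \sqrt{6}}{4}

The substitution u = z^{2} + 2 works: f is exactly (dF/du)*(du/dz) for that inner function.
F(z) = \frac{5 \sqrt{z^{2} + 2}}{4} is an antiderivative of f.
Check: d/dz[\frac{5 \sqrt{z^{2} + 2}}{4}] = \frac{5 z}{4 \sqrt{z^{2} + 2}} = f(z).
F(-1/2) = \frac{15}{8}; F(-2) = \frac{5 \sqrt{6}}{4}.
Integral = F(-1/2) - F(-2) = \frac{15}{8} - \frac{5 \sqrt{6}}{4}.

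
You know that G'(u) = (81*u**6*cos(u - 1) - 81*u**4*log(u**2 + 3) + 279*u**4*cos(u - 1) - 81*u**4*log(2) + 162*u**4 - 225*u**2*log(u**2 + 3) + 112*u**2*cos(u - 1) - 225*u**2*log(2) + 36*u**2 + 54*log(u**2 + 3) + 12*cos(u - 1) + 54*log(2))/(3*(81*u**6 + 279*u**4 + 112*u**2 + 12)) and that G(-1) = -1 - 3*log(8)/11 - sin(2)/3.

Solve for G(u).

G(u) = u*log(2*u**2 + 6)/(3*u**2 + 2/3) + sin(u - 1)/3 - 1

Differentiate the proposed G(u) back; it has to land on the given G'(u).
A general antiderivative is u*log(2*u**2 + 6)/(3*u**2 + 2/3) + sin(u - 1)/3 + C.
The condition gives C = -1 - 3*log(8)/11 - sin(2)/3 - (-3*log(8)/11 - sin(2)/3) = -1.
So G(u) = u*log(2*u**2 + 6)/(3*u**2 + 2/3) + sin(u - 1)/3 - 1.
Check: d/du[u*log(2*u**2 + 6)/(3*u**2 + 2/3) + sin(u - 1)/3 - 1] = (81*u**6*cos(u - 1) - 81*u**4*log(u**2 + 3) + 279*u**4*cos(u - 1) - 81*u**4*log(2) + 162*u**4 - 225*u**2*log(u**2 + 3) + 112*u**2*cos(u - 1) - 225*u**2*log(2) + 36*u**2 + 54*log(u**2 + 3) + 12*cos(u - 1) + 54*log(2))/(243*u**6 + 837*u**4 + 336*u**2 + 36), which equals G'(u).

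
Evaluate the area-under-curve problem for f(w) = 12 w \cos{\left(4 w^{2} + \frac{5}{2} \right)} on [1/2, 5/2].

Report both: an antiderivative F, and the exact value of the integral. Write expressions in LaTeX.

Antiderivative: F(w) = \frac{3 \sin{\left(4 w^{2} + \frac{5}{2} \right)}}{2}; value = - \frac{3 \sin{\left(\frac{7}{2} \right)}}{2} + \frac{3 \sin{\left(\frac{55}{2} \right)}}{2}

f matches the chain-rule pattern g'(h)*h' with inner function h(w) = 4 w^{2} + \frac{5}{2}; substituting u = h(w) collapses the integral.
F(w) = \frac{3 \sin{\left(4 w^{2} + \frac{5}{2} \right)}}{2} is an antiderivative of f.
Check: d/dw[\frac{3 \sin{\left(4 w^{2} + \frac{5}{2} \right)}}{2}] = 12 w \cos{\left(4 w^{2} + \frac{5}{2} \right)} = f(w).
F(5/2) = \frac{3 \sin{\left(\frac{55}{2} \right)}}{2}; F(1/2) = \frac{3 \sin{\left(\frac{7}{2} \right)}}{2}.
Integral = F(5/2) - F(1/2) = - \frac{3 \sin{\left(\frac{7}{2} \right)}}{2} + \frac{3 \sin{\left(\frac{55}{2} \right)}}{2}.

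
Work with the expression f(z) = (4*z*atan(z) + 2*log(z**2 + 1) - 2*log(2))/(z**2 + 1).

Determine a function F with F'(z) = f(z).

f has the shape u'v + uv' for u = 2*atan(z) and v = log(z**2/2 + 1/2) — it is the derivative of the product u*v.
Check: d/dz[2*log(z**2/2 + 1/2)*atan(z)] = (4*z*atan(z) + 2*log(z**2 + 1) - 2*log(2))/(z**2 + 1) = f(z).

An antiderivative is F(z) = 2*log(z**2/2 + 1/2)*atan(z).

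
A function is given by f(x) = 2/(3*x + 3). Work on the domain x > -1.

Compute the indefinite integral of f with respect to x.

F(x) = 2*log(x + 1)/3 + C

A first test for any F(x): its x-derivative must equal f(x) identically.
Check: d/dx[2*log(x + 1)/3] = 2/(3*x + 3) = f(x).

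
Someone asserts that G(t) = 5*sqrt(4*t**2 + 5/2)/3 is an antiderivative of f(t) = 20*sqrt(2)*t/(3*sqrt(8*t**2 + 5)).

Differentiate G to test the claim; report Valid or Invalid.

Valid - differentiating G returns exactly f.

d/dt[G] = 20*sqrt(2)*t/(3*sqrt(8*t**2 + 5))
This equals f(t) exactly, so the claim holds.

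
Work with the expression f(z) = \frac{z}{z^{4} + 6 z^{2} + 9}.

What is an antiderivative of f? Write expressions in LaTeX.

An antiderivative is F(z) = - \frac{1}{2 z^{2} + 6}.

f matches the chain-rule pattern g'(h)*h' with inner function h(z) = z^{2} + 3; substituting u = h(z) collapses the integral.
Check: d/dz[- \frac{1}{2 z^{2} + 6}] = \frac{z}{z^{4} + 6 z^{2} + 9} = f(z).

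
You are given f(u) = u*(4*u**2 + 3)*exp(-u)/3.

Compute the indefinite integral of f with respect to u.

f has the shape v'r + vr' for v = -4*u**3/3 - 4*u**2 - 9*u - 9 and r = exp(-u) — it is the derivative of the product v*r.
Check: d/du[-4*u**3*exp(-u)/3 - 4*u**2*exp(-u) - 9*u*exp(-u) - 9*exp(-u)] = (4*u**3 + 3*u)*exp(-u)/3, which equals f(u).

F(u) = -4*u**3*exp(-u)/3 - 4*u**2*exp(-u) - 9*u*exp(-u) - 9*exp(-u) + C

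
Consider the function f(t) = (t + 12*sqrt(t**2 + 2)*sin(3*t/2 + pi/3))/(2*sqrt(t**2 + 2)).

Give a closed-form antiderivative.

An antiderivative is F(t) = sqrt(t**2 + 2)/2 - 4*cos(3*t/2 + pi/3).

Since d/dt undoes antidifferentiation here, F'(t) = f(t) is required of F(t).
Check: d/dt[sqrt(t**2 + 2)/2 - 4*cos(3*t/2 + pi/3)] = (t + 12*sqrt(t**2 + 2)*sin(3*t/2 + pi/3))/(2*sqrt(t**2 + 2)) = f(t).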